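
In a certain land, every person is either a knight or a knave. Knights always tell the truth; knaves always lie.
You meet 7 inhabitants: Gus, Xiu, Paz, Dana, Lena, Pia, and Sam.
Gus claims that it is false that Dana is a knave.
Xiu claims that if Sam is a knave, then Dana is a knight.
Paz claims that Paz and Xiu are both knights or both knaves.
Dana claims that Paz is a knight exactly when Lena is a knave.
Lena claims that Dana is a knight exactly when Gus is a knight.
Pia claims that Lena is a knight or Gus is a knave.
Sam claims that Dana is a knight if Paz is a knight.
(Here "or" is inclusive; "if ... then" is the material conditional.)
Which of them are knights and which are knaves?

Knights: Gus, Xiu, Dana, Lena, Pia, and Sam. Knaves: Paz.

Gus is a knight, and the claim "it is false that Dana is a knave" is indeed true.
Since Xiu is a knight, "if Sam is a knave, then Dana is a knight" needs to be true, which holds.
Paz (knave): "Paz and Xiu are both knights or both knaves" — false. ✓
Dana (knight): "Paz is a knight exactly when Lena is a knave" — true. ✓
Lena is a knight, and the claim "Dana is a knight exactly when Gus is a knight" is indeed true.
Pia is a knight; "Lena is a knight or Gus is a knave" is true, as required.
Sam (knight): "Dana is a knight if Paz is a knight" — true. ✓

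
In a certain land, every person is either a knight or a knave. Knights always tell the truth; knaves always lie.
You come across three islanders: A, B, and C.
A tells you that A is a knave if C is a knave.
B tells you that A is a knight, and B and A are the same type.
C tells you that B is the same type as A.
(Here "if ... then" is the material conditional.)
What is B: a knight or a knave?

Consistent assignments: {A=knight, B=knight, C=knight}
In every consistent assignment, B is a knight.

B is a knight.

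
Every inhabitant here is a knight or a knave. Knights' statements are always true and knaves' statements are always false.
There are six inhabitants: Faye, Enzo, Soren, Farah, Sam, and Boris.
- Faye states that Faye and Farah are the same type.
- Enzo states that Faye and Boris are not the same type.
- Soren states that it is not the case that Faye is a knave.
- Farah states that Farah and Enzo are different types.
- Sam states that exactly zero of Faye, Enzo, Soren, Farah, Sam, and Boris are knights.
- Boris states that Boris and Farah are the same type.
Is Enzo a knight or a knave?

Consistent assignments: {Faye=knight, Enzo=knave, Soren=knight, Farah=knight, Sam=knave, Boris=knight}; {Faye=knave, Enzo=knave, Soren=knave, Farah=knight, Sam=knave, Boris=knave}
In every consistent assignment, Enzo is a knave.

Enzo is a knave.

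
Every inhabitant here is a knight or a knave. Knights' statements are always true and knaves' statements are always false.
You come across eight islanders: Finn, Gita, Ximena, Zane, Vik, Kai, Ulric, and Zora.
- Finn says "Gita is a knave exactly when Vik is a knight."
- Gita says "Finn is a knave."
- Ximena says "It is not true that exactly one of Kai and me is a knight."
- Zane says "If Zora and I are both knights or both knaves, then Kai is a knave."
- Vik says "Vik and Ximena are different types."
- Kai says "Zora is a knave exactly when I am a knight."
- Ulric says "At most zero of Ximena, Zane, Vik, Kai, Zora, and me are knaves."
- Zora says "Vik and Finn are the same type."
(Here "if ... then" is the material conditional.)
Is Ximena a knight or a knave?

Ximena is a knave.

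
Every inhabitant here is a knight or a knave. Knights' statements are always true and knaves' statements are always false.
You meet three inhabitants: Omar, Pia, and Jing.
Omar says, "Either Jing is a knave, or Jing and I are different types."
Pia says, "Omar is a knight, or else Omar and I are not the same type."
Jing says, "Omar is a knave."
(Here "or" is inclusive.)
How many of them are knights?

2

The unique consistent assignment is Omar=knight, Pia=knight, Jing=knave.
That has 2 knights.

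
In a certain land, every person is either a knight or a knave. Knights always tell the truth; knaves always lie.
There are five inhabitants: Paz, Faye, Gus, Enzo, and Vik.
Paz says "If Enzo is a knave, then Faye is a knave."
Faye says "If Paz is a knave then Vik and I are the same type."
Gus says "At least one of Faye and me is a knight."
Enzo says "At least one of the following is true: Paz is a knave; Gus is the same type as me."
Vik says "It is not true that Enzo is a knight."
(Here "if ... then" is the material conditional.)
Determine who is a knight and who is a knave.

Since Paz is a knight, "if Enzo is a knave, then Faye is a knave" needs to be True, which holds.
Faye is a knight, and the claim "if Paz is a knave then Vik and I are the same type" is indeed True.
Gus (knight): "at least one of Faye and me is a knight" — True. ✓
Enzo is a knight; "at least one of the following is true: Paz is a knave; Gus is the same type as me" is True, as required.
Since Vik is a knave, "it is not true that Enzo is a knight" needs to be False, which holds.

Paz is a knight, Faye is a knight, Gus is a knight, Enzo is a knight, and Vik is a knave.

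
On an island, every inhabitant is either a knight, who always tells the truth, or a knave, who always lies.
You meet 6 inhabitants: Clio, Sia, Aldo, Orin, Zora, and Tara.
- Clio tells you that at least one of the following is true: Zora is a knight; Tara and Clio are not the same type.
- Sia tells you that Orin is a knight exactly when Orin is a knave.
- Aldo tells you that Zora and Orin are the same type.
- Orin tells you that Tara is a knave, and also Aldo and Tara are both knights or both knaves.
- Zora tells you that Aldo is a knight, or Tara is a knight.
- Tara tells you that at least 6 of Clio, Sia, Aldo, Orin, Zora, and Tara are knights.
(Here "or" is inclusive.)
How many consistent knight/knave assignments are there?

2

Consistent assignments:
  Clio=knight, Sia=knave, Aldo=knave, Orin=knight, Zora=knave, Tara=knave
  Clio=knave, Sia=knave, Aldo=knave, Orin=knight, Zora=knave, Tara=knave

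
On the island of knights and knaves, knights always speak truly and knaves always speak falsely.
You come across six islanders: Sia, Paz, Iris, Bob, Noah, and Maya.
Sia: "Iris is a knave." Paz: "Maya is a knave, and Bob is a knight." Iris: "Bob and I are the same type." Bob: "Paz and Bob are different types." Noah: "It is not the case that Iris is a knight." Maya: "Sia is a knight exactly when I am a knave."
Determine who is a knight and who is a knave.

Sia is a knave, Paz is a knave, Iris is a knight, Bob is a knight, Noah is a knave, and Maya is a knight.

Sia (knave): "Iris is a knave" — False. ✓
Paz is a knave, so "Maya is a knave, and Bob is a knight" must be False — and it is.
As a knight, Iris's statement "Bob and I are the same type" should be True; it is.
Bob is a knight; "Paz and Bob are different types" is True, as required.
Since Noah is a knave, "it is not the case that Iris is a knight" needs to be False, which holds.
Maya is a knight; "Sia is a knight exactly when I am a knave" is True, as required.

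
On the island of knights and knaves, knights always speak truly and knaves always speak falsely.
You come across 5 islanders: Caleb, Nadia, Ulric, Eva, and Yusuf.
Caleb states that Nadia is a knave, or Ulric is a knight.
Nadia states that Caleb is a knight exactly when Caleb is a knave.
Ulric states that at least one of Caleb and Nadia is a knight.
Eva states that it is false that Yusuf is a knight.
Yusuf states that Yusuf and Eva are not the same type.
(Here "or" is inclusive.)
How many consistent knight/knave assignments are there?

1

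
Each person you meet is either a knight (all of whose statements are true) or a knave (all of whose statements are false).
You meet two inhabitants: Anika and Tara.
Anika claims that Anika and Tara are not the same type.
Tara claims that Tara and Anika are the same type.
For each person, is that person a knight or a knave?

Anika is a knight and Tara is a knave.

As a knight, Anika's statement "Anika and Tara are not the same type" should be True; it is.
Tara is a knave, and the claim "Tara and Anika are the same type" is indeed false.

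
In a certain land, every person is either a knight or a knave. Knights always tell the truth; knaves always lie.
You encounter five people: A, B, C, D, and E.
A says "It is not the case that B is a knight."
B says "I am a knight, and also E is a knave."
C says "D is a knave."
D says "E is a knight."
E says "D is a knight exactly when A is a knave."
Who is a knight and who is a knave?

Knights: B and C. Knaves: A, D, and E.

A is a knave, so "it is not the case that B is a knight" must be false — and it is.
B is a knight, and the claim "I am a knight, and also E is a knave" is indeed True.
C is a knight, and the claim "D is a knave" is indeed True.
D is a knave; "E is a knight" is false, as required.
E is a knave, so "D is a knight exactly when A is a knave" must be false — and it is.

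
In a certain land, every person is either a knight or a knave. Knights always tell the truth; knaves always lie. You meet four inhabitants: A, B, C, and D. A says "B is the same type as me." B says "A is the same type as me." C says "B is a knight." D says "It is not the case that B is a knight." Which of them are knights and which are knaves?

A (knight): "B is the same type as me" — true. ✓
B is a knight, and the claim "A is the same type as me" is indeed true.
C (knight): "B is a knight" — true. ✓
D is a knave; "it is not the case that B is a knight" is false, as required.

Knights: A, B, and C. Knaves: D.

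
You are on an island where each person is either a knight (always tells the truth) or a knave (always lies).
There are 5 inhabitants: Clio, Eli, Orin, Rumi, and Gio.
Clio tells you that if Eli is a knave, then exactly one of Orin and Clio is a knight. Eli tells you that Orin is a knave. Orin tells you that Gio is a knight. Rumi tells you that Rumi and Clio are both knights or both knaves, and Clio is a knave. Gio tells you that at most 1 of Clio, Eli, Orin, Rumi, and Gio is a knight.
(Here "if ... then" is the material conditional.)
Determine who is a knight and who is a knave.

Suppose Clio is a knave. Then Clio's statement "if Eli is a knave, then exactly one of Orin and Clio is a knight" would have to be false. Checking the 16 ways to assign the others, none is consistent with every speaker.
(For instance, with Eli=knight, Orin=knave, Rumi=knave, Gio=knave, Clio's claim "if Eli is a knave, then exactly one of Orin and Clio is a knight" comes out true where it would need to be false.)
So Clio must be a knight, making "if Eli is a knave, then exactly one of Orin and Clio is a knight" true. Taking Clio=knight, Eli=knight, Orin=knave, Rumi=knave, Gio=knave, each remaining statement checks out:
  Eli (knight): "Orin is a knave" — true. ✓
  Orin (knave): "Gio is a knight" — false. ✓
  Rumi (knave): "Rumi and Clio are both knights or both knaves, and Clio is a knave" — false. ✓
  Gio (knave): "at most 1 of Clio, Eli, Orin, Rumi, and Gio is a knight" — false. ✓
This is the unique consistent assignment.

Clio is a knight, Eli is a knight, Orin is a knave, Rumi is a knave, and Gio is a knave.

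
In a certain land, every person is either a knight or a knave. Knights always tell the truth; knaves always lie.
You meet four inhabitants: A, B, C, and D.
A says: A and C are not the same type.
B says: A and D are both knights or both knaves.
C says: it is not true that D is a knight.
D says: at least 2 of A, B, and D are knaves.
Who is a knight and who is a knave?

A is a knave, so "A and C are not the same type" must be False — and it is.
B is a knave, so "A and D are both knights or both knaves" must be False — and it is.
C (knave): "it is not true that D is a knight" — False. ✓
D is a knight, and the claim "at least 2 of A, B, and D are knaves" is indeed true.

Knights: D. Knaves: A, B, and C.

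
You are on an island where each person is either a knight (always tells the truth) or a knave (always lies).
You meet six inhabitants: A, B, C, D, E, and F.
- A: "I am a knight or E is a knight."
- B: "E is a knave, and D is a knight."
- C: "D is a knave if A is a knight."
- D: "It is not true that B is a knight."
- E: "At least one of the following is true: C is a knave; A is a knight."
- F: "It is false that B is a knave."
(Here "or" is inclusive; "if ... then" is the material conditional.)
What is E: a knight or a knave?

Consistent assignments: {A=knight, B=knave, C=knave, D=knight, E=knight, F=knave}
In every consistent assignment, E is a knight.

E is a knight.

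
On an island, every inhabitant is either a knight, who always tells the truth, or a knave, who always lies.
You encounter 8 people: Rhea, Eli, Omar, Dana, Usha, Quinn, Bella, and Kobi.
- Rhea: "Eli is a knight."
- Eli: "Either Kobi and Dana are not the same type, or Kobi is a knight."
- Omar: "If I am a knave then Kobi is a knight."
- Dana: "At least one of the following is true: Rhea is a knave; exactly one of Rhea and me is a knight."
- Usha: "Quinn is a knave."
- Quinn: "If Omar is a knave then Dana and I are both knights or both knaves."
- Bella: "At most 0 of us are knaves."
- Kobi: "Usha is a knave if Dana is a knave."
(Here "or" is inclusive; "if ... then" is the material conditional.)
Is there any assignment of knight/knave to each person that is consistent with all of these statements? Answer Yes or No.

No

Checking all 256 assignments, each has at least one speaker whose statement's truth value contradicts their type.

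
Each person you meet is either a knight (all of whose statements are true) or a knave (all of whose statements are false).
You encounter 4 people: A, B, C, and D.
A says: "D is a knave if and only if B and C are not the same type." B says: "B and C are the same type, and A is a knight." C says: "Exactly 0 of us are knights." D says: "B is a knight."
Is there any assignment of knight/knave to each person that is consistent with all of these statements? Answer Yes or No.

Checking all 16 assignments, each has at least one speaker whose statement's truth value contradicts their type.

No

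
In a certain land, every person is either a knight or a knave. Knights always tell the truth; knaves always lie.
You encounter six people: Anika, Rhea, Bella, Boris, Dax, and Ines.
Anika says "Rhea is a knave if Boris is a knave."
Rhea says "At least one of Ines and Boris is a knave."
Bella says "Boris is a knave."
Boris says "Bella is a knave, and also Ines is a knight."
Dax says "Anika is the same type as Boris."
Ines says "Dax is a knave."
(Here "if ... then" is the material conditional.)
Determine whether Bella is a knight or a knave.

Bella is a knight.

Consistent assignments: {Anika=knave, Rhea=knight, Bella=knight, Boris=knave, Dax=knight, Ines=knave}
In every consistent assignment, Bella is a knight.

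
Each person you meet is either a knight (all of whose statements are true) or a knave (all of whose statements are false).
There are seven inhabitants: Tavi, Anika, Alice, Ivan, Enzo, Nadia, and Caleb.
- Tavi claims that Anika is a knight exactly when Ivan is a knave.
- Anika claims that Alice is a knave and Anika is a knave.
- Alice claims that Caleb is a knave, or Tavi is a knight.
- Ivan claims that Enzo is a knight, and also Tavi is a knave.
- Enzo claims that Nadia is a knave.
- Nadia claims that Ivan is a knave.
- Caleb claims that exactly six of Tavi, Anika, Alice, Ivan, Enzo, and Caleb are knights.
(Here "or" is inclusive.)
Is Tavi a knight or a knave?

Consistent assignments: {Tavi=knave, Anika=knave, Alice=knight, Ivan=knave, Enzo=knave, Nadia=knight, Caleb=knave}
In every consistent assignment, Tavi is a knave.

Tavi is a knave.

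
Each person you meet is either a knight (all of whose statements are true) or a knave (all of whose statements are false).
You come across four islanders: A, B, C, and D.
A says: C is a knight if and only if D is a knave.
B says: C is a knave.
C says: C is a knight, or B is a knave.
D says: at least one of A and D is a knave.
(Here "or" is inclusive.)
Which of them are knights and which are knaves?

Suppose A is a knight. Then A's statement "C is a knight if and only if D is a knave" would have to be true. Checking the 8 ways to assign the others, none is consistent with every speaker.
(For instance, with B=knave, C=knight, D=knight, A's claim "C is a knight if and only if D is a knave" comes out false where it would need to be true.)
So A must be a knave, making "C is a knight if and only if D is a knave" false. Taking A=knave, B=knave, C=knight, D=knight, each remaining statement checks out:
  B (knave): "C is a knave" — false. ✓
  C (knight): "C is a knight, or B is a knave" — true. ✓
  D (knight): "at least one of A and D is a knave" — true. ✓
This is the unique consistent assignment.

Knights: C and D. Knaves: A and B.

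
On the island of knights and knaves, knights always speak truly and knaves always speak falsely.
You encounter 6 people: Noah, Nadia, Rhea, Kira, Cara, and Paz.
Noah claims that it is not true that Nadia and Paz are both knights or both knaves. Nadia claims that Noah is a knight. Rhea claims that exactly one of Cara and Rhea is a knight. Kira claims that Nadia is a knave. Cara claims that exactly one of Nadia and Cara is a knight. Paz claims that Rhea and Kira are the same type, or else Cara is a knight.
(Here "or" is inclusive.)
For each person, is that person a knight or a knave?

Noah is a knave, Nadia is a knave, Rhea is a knave, Kira is a knight, Cara is a knave, and Paz is a knave.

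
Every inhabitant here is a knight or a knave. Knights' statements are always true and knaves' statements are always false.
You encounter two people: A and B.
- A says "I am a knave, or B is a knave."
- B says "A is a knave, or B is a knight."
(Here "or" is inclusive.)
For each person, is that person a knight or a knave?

A is a knight and B is a knave.

As a knight, A's statement "I am a knave, or B is a knave" should be true; it is.
B (knave): "A is a knave, or B is a knight" — false. ✓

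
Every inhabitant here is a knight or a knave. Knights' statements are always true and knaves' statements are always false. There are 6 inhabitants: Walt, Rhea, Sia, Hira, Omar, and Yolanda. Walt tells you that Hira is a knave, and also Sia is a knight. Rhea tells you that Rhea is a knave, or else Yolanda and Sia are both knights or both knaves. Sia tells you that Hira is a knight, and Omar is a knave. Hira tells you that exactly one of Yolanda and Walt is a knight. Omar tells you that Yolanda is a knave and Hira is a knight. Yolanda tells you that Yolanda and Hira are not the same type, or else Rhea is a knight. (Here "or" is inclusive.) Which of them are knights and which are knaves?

Knights: Rhea, Sia, Hira, and Yolanda. Knaves: Walt and Omar.

Since Walt is a knave, "Hira is a knave, and also Sia is a knight" needs to be false, which holds.
Rhea is a knight; "Rhea is a knave, or else Yolanda and Sia are both knights or both knaves" is True, as required.
Sia is a knight; "Hira is a knight, and Omar is a knave" is True, as required.
Hira (knight): "exactly one of Yolanda and Walt is a knight" — True. ✓
Omar (knave): "Yolanda is a knave and Hira is a knight" — false. ✓
As a knight, Yolanda's statement "Yolanda and Hira are not the same type, or else Rhea is a knight" should be True; it is.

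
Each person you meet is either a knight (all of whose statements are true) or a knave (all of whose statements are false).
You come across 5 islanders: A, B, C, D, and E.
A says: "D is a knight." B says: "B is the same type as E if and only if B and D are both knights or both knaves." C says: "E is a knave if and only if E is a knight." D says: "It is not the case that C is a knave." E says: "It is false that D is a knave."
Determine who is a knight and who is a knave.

A is a knave, B is a knight, C is a knave, D is a knave, and E is a knave.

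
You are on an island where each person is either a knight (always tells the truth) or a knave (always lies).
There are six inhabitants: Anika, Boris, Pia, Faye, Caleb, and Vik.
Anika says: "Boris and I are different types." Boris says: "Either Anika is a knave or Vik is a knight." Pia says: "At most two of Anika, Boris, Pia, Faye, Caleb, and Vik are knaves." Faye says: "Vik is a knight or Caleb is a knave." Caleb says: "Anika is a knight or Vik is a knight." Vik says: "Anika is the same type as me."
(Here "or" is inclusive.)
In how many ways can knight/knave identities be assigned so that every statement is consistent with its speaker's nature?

1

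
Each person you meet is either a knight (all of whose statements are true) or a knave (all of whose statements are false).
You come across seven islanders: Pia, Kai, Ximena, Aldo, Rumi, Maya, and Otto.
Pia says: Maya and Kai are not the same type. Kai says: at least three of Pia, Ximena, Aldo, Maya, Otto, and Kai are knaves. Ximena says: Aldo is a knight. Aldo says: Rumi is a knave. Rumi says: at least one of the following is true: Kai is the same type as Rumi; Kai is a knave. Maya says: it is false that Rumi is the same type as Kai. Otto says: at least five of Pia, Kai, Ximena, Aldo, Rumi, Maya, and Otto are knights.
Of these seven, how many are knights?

The unique consistent assignment is Pia=knight, Kai=knight, Ximena=knave, Aldo=knave, Rumi=knight, Maya=knave, Otto=knave.
That has 3 knights.

3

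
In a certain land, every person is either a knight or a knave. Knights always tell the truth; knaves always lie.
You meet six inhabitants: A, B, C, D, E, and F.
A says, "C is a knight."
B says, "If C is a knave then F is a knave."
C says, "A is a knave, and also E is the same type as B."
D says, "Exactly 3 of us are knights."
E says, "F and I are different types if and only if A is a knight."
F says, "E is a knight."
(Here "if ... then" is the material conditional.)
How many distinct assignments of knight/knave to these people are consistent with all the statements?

2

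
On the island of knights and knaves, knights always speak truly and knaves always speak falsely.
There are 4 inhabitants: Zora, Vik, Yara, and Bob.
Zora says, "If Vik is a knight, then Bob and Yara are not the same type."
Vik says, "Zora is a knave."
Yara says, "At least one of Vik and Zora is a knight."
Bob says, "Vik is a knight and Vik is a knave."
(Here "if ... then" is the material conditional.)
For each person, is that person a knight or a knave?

As a knight, Zora's statement "if Vik is a knight, then Bob and Yara are not the same type" should be true; it is.
Vik is a knave; "Zora is a knave" is false, as required.
Yara (knight): "at least one of Vik and Zora is a knight" — true. ✓
Bob is a knave; "Vik is a knight and Vik is a knave" is false, as required.

Zora is a knight, Vik is a knave, Yara is a knight, and Bob is a knave.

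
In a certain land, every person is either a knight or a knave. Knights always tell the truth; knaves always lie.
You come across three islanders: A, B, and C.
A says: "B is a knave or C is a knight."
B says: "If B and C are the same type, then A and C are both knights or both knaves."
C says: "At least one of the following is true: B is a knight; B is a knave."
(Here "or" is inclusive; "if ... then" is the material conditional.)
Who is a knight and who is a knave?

A is a knight, B is a knight, and C is a knight.

Suppose A is a knave. Then A's statement "B is a knave or C is a knight" would have to be false. Checking the 4 ways to assign the others, none is consistent with every speaker.
(For instance, with B=knight, C=knight, A's claim "B is a knave or C is a knight" comes out true where it would need to be false.)
So A must be a knight, making "B is a knave or C is a knight" true. Taking A=knight, B=knight, C=knight, each remaining statement checks out:
  B (knight): "if B and C are the same type, then A and C are both knights or both knaves" — true. ✓
  C (knight): "at least one of the following is true: B is a knight; B is a knave" — true. ✓
This is the unique consistent assignment.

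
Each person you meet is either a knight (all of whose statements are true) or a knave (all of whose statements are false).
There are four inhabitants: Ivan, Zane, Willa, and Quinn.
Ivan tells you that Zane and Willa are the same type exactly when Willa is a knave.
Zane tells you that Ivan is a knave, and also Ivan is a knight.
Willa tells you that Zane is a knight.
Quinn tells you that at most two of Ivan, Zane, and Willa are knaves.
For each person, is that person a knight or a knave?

Ivan is a knight, Zane is a knave, Willa is a knave, and Quinn is a knight.

As a knight, Ivan's statement "Zane and Willa are the same type exactly when Willa is a knave" should be true; it is.
Zane is a knave, and the claim "Ivan is a knave, and also Ivan is a knight" is indeed False.
Willa is a knave, and the claim "Zane is a knight" is indeed False.
Quinn (knight): "at most two of Ivan, Zane, and Willa are knaves" — true. ✓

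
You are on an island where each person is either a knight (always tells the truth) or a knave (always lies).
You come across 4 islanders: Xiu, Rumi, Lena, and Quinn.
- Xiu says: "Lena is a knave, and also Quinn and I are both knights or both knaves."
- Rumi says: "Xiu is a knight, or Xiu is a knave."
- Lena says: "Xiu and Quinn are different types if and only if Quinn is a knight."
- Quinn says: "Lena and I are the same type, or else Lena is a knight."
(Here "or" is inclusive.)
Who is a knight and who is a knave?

Xiu is a knave, Rumi is a knight, Lena is a knight, and Quinn is a knight.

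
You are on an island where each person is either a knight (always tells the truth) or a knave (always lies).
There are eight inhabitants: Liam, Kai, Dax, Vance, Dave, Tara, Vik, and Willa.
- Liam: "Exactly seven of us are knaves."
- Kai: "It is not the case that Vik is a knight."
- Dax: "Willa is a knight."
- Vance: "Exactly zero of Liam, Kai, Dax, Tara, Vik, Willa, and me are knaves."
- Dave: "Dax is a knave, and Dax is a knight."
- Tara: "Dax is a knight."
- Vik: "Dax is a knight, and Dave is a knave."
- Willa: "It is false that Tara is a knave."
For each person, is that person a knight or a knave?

Liam is a knave, Kai is a knave, Dax is a knight, Vance is a knave, Dave is a knave, Tara is a knight, Vik is a knight, and Willa is a knight.

As a knave, Liam's statement "exactly seven of us are knaves" should be False; it is.
As a knave, Kai's statement "it is not the case that Vik is a knight" should be False; it is.
Dax (knight): "Willa is a knight" — true. ✓
Since Vance is a knave, "exactly zero of Liam, Kai, Dax, Tara, Vik, Willa, and me are knaves" needs to be False, which holds.
Since Dave is a knave, "Dax is a knave, and Dax is a knight" needs to be False, which holds.
Since Tara is a knight, "Dax is a knight" needs to be true, which holds.
Since Vik is a knight, "Dax is a knight, and Dave is a knave" needs to be true, which holds.
Willa (knight): "it is false that Tara is a knave" — true. ✓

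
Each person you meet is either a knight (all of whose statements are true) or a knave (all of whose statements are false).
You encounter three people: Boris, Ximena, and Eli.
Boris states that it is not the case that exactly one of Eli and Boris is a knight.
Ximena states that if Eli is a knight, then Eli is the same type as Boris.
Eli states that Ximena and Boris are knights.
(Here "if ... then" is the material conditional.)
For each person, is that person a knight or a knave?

Boris is a knight, Ximena is a knight, and Eli is a knight.

Boris (knight): "it is not the case that exactly one of Eli and Boris is a knight" — true. ✓
Ximena is a knight, and the claim "if Eli is a knight, then Eli is the same type as Boris" is indeed true.
Eli is a knight; "Ximena and Boris are knights" is true, as required.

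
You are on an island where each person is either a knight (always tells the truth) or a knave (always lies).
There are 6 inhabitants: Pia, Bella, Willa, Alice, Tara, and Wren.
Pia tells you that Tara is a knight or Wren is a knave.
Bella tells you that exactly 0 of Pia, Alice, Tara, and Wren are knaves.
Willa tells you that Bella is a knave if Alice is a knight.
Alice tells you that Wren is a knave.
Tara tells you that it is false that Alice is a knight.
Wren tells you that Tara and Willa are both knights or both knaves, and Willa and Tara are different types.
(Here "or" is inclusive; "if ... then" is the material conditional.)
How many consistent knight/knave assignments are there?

1

Consistent assignments:
  Pia=knight, Bella=knave, Willa=knight, Alice=knight, Tara=knave, Wren=knave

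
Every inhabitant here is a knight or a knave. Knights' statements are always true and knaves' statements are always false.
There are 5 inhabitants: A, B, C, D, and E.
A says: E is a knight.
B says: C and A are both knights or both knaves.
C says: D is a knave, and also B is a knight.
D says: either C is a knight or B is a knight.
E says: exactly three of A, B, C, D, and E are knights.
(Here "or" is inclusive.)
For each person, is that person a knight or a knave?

A is a knave, B is a knight, C is a knave, D is a knight, and E is a knave.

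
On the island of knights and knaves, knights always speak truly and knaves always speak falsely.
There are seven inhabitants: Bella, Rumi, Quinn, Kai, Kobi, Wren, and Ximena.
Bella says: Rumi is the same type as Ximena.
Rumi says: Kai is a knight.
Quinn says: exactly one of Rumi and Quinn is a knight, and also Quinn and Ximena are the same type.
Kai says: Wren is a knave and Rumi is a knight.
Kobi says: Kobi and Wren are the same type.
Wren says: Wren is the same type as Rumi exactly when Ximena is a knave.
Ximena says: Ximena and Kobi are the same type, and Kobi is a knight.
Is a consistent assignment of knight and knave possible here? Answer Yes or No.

Yes

One consistent assignment: Bella=knave, Rumi=knave, Quinn=knight, Kai=knave, Kobi=knight, Wren=knight, Ximena=knight.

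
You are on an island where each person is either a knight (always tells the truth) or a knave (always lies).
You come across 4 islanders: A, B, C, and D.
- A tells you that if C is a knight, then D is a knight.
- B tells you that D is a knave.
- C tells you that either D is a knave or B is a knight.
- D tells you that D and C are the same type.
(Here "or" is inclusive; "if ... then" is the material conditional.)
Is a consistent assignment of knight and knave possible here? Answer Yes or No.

Yes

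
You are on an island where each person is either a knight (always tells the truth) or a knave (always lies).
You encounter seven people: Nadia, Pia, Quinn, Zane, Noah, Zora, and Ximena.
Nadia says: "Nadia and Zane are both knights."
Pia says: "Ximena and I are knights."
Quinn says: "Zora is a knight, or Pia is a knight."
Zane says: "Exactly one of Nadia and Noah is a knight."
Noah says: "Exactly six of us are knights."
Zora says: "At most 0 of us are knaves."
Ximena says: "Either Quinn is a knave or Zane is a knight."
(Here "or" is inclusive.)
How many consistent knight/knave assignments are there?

3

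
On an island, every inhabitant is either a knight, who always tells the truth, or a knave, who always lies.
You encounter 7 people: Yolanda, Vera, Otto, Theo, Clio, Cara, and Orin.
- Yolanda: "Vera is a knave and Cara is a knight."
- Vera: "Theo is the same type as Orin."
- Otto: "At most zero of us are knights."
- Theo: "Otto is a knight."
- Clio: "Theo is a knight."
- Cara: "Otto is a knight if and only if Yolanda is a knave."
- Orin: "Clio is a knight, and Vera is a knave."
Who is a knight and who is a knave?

Knights: Vera. Knaves: Yolanda, Otto, Theo, Clio, Cara, and Orin.

Yolanda is a knave, and the claim "Vera is a knave and Cara is a knight" is indeed false.
As a knight, Vera's statement "Theo is the same type as Orin" should be True; it is.
Otto is a knave; "at most zero of us are knights" is false, as required.
As a knave, Theo's statement "Otto is a knight" should be false; it is.
Clio is a knave, so "Theo is a knight" must be false — and it is.
Cara is a knave; "Otto is a knight if and only if Yolanda is a knave" is false, as required.
Orin is a knave, so "Clio is a knight, and Vera is a knave" must be false — and it is.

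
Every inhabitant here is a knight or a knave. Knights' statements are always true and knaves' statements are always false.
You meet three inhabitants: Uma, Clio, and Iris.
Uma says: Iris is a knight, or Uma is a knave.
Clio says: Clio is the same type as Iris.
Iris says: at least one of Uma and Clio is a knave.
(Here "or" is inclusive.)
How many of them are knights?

2

The unique consistent assignment is Uma=knight, Clio=knave, Iris=knight.
That has 2 knights.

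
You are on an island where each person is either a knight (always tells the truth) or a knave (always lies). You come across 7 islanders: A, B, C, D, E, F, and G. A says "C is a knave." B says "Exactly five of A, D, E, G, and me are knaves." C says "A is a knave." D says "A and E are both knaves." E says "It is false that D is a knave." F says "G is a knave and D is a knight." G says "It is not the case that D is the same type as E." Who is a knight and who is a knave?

Knights: A. Knaves: B, C, D, E, F, and G.

A is a knight; "C is a knave" is true, as required.
As a knave, B's statement "exactly five of A, D, E, G, and me are knaves" should be false; it is.
C (knave): "A is a knave" — false. ✓
D is a knave; "A and E are both knaves" is false, as required.
E is a knave, so "it is false that D is a knave" must be false — and it is.
F is a knave, so "G is a knave and D is a knight" must be false — and it is.
G is a knave, so "it is not the case that D is the same type as E" must be false — and it is.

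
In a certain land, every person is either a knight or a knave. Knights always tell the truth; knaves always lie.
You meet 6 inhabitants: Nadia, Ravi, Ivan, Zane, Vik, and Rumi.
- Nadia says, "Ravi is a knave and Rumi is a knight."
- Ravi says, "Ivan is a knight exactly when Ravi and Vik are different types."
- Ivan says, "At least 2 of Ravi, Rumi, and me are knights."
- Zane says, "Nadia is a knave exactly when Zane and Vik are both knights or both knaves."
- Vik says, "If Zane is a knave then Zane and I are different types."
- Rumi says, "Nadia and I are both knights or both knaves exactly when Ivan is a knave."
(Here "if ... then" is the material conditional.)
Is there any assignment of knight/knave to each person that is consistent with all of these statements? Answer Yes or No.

No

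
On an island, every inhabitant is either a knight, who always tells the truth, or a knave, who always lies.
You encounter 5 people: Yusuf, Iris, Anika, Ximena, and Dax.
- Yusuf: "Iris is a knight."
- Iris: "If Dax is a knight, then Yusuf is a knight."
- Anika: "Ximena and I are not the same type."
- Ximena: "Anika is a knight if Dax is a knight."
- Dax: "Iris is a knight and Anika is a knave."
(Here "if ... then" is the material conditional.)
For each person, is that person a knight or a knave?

Knights: Yusuf, Iris, and Dax. Knaves: Anika and Ximena.

Yusuf (knight): "Iris is a knight" — true. ✓
Iris is a knight, so "if Dax is a knight, then Yusuf is a knight" must be true — and it is.
As a knave, Anika's statement "Ximena and I are not the same type" should be false; it is.
Ximena is a knave, so "Anika is a knight if Dax is a knight" must be false — and it is.
Dax (knight): "Iris is a knight and Anika is a knave" — true. ✓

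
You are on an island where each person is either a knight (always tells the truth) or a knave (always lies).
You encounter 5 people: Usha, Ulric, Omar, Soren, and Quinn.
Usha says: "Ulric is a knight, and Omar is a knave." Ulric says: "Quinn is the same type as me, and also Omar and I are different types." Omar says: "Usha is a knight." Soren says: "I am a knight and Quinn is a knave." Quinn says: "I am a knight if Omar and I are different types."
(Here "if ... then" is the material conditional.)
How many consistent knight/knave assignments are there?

1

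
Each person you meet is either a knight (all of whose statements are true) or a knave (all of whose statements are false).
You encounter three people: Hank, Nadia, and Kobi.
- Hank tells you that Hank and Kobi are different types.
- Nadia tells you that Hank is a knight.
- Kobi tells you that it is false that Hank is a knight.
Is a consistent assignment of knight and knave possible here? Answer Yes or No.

Yes

One consistent assignment: Hank=knight, Nadia=knight, Kobi=knave.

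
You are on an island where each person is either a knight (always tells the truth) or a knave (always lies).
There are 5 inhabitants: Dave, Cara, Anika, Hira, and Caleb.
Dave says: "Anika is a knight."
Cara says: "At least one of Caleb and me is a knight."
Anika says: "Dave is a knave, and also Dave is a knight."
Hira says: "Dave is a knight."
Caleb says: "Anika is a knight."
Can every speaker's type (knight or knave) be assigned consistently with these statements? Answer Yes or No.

Yes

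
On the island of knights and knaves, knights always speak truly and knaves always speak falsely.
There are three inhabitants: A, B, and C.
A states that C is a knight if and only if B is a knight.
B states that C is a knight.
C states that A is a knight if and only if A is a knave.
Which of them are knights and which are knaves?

A is a knight, B is a knave, and C is a knave.

Since A is a knight, "C is a knight if and only if B is a knight" needs to be True, which holds.
B is a knave, so "C is a knight" must be False — and it is.
C is a knave; "A is a knight if and only if A is a knave" is False, as required.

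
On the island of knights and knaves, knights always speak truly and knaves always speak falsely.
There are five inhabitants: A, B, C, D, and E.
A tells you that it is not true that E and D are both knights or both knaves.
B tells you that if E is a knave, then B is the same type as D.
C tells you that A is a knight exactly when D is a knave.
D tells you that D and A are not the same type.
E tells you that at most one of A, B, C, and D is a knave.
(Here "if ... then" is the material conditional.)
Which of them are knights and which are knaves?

A is a knave, and the claim "it is not true that E and D are both knights or both knaves" is indeed false.
B (knight): "if E is a knave, then B is the same type as D" — True. ✓
C is a knight, so "A is a knight exactly when D is a knave" must be True — and it is.
As a knight, D's statement "D and A are not the same type" should be True; it is.
E (knight): "at most one of A, B, C, and D is a knave" — True. ✓

A is a knave, B is a knight, C is a knight, D is a knight, and E is a knight.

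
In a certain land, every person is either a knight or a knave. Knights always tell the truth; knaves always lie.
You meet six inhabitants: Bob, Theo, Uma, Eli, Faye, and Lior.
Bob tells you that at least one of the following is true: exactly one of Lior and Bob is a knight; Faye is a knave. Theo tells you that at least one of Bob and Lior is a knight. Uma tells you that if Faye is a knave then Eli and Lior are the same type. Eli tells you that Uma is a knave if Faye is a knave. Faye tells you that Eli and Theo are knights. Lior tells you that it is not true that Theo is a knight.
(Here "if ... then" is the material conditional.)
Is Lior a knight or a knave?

Consistent assignments: {Bob=knight, Theo=knight, Uma=knight, Eli=knight, Faye=knight, Lior=knave}; {Bob=knight, Theo=knight, Uma=knight, Eli=knave, Faye=knave, Lior=knave}
In every consistent assignment, Lior is a knave.

Lior is a knave.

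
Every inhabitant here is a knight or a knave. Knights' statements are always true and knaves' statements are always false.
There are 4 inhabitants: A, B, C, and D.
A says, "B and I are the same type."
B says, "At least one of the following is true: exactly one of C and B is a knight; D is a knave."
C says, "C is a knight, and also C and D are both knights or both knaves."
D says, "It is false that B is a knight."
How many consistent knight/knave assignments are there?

2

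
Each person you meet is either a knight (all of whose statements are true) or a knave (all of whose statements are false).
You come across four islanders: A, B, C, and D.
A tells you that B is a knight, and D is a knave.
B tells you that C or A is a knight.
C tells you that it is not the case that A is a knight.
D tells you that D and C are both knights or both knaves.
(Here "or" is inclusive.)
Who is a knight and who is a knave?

A is a knave, so "B is a knight, and D is a knave" must be False — and it is.
B is a knight, so "C or A is a knight" must be True — and it is.
C (knight): "it is not the case that A is a knight" — True. ✓
D is a knight, so "D and C are both knights or both knaves" must be True — and it is.

A is a knave, B is a knight, C is a knight, and D is a knight.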